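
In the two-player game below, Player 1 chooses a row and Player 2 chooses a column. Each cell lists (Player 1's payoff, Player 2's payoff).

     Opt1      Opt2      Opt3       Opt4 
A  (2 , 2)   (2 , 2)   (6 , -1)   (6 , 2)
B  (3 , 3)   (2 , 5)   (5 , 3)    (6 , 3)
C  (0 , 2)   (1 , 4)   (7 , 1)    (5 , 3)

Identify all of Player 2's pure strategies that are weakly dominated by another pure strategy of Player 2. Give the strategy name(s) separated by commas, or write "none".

Opt1, Opt3, Opt4

Opt2 weakly dominates Opt1 — A: 2=2, B: 5>3, C: 4>2.
Opt2 is not dominated — it holds its own against Opt1 at B (5>3); Opt3 at A (2>-1); Opt4 at B (5>3).
Opt3 is weakly dominated by Opt1 (A: 2>-1, B: 3=3, C: 2>1).
Opt2 weakly dominates Opt4 — A: 2=2, B: 5>3, C: 4>3.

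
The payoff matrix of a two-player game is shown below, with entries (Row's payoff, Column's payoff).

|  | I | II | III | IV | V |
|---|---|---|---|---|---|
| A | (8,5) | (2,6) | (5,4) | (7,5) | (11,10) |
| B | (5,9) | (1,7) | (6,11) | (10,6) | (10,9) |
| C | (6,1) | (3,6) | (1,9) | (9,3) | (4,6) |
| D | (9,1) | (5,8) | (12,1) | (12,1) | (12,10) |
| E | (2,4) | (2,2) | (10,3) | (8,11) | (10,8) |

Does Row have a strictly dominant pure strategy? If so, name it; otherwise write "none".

D vs A: I: 9>8, II: 5>2, III: 12>5, IV: 12>7, V: 12>11.
D vs B: I: 9>5, II: 5>1, III: 12>6, IV: 12>10, V: 12>10.
D vs C: I: 9>6, II: 5>3, III: 12>1, IV: 12>9, V: 12>4.
D vs E: I: 9>2, II: 5>2, III: 12>10, IV: 12>8, V: 12>10.
D strictly beats every other strategy against every opponent action, so it is strictly dominant.

D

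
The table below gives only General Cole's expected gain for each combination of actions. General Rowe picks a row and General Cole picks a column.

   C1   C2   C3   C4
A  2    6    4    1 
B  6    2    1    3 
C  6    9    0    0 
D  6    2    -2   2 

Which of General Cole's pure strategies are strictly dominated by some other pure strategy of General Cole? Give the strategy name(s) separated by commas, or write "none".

C3, C4

C1: no other strategy beats it everywhere (C2 at B (6>2); C3 at B (6>1); C4 at A (2>1)).
C2: no other strategy beats it everywhere (C1 at A (6>2); C3 at A (6>4); C4 at A (6>1)).
C3: dominated, since C2 does at least as well everywhere (A: 6>4, B: 2>1, C: 9>0, D: 2>-2).
C4: dominated, since C1 does at least as well everywhere (A: 2>1, B: 6>3, C: 6>0, D: 6>2).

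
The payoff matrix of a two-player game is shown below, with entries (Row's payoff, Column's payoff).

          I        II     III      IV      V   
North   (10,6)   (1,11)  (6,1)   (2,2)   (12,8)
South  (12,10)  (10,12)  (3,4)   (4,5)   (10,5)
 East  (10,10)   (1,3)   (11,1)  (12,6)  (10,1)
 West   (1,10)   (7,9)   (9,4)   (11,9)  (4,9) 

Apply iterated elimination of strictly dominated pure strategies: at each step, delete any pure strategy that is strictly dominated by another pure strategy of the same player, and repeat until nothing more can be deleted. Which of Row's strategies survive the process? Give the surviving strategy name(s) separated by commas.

South

Column's strategy III is strictly dominated by I (North: 6>1, South: 10>4, East: 10>1, West: 10>4) and is removed.
Column's strategy IV is strictly dominated by I (North: 6>2, South: 10>5, East: 10>6, West: 10>9) and is removed.
For Row, South strictly dominates West on the remaining columns (I: 12>1, II: 10>7, V: 10>4); eliminate West.
For Column, II strictly dominates V on the remaining rows (North: 11>8, South: 12>5, East: 3>1); eliminate V.
Row's strategy North is strictly dominated by South (I: 12>10, II: 10>1) and is removed.
For Row, South strictly dominates East on the remaining columns (I: 12>10, II: 10>1); eliminate East.
For Column, II strictly dominates I on the remaining rows (South: 12>10); eliminate I.
Among the remaining strategies, none is strictly dominated by another pure strategy of the same player, so the elimination stops.
Surviving strategies — Row: {South}; Column: {II}.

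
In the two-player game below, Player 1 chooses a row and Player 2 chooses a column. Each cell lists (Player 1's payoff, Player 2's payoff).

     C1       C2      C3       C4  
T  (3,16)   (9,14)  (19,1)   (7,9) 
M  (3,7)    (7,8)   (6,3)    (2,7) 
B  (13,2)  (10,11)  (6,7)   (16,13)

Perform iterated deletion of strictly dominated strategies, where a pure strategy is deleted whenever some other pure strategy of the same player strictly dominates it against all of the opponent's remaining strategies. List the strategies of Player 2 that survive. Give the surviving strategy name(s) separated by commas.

For Player 2, C2 strictly dominates C3 on the remaining rows (T: 14>1, M: 8>3, B: 11>7); eliminate C3.
Row T is eliminated: B beats it against every remaining column (C1: 13>3, C2: 10>9, C4: 16>7).
Player 1's strategy M is strictly dominated by B (C1: 13>3, C2: 10>7, C4: 16>2) and is removed.
Column C1 is eliminated: C2 beats it against every remaining row (B: 11>2).
For Player 2, C4 strictly dominates C2 on the remaining rows (B: 13>11); eliminate C2.
Among the remaining strategies, none is strictly dominated by another pure strategy of the same player, so the elimination stops.
Surviving strategies — Player 1: {B}; Player 2: {C4}.

C4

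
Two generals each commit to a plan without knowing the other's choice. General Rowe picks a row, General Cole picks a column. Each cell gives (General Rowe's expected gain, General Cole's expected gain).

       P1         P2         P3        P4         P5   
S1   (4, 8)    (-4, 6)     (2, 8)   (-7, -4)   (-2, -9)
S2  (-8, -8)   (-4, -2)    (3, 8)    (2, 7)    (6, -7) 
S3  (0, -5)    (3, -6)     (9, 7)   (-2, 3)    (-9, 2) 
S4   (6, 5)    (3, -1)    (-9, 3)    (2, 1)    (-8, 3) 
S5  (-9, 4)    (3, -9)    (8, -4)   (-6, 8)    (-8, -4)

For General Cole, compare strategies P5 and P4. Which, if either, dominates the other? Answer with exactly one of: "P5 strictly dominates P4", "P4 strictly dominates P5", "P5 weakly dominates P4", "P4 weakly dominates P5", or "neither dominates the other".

neither dominates the other

P5's payoffs vs P4's, by General Rowe's action — S1: -9<-4, S2: -7<7, S3: 2<3, S4: 3>1, S5: -4<8.
P5 does better at S4 but worse at S1, S2, S3, S5; neither strategy dominates the other.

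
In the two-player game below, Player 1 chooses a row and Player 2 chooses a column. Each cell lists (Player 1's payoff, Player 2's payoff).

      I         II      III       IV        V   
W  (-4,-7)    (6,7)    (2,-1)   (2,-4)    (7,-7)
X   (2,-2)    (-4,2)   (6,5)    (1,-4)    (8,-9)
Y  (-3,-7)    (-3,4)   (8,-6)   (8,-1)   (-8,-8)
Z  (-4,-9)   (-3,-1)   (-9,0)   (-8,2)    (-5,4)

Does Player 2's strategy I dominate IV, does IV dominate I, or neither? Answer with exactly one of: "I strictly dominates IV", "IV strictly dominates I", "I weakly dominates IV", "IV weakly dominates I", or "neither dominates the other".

neither dominates the other

I's payoffs vs IV's, by Player 1's action — W: -7<-4, X: -2>-4, Y: -7<-1, Z: -9<2.
I does better at X but worse at W, Y, Z; neither strategy dominates the other.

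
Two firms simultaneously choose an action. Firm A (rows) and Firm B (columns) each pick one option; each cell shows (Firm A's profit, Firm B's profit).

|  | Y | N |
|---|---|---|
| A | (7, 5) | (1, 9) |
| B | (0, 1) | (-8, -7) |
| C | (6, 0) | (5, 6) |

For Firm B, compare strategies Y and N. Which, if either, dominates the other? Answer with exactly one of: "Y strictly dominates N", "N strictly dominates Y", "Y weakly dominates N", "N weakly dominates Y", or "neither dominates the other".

neither dominates the other

Compare Y to N across each choice by Firm A: A: 5<9, B: 1>-7, C: 0<6.
Y does better at B but worse at A, C; neither strategy dominates the other.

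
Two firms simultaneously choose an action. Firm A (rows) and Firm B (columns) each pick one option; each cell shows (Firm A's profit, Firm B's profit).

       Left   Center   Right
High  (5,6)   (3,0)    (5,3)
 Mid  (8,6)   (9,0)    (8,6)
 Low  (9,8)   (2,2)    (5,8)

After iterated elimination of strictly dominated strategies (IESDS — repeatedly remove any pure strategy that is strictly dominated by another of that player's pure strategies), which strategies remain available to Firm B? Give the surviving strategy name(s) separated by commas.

For Firm A, Mid strictly dominates High on the remaining columns (Left: 8>5, Center: 9>3, Right: 8>5); eliminate High.
Firm B's strategy Center is strictly dominated by Left (Mid: 6>0, Low: 8>2) and is removed.
Among the remaining strategies, none is strictly dominated by another pure strategy of the same player, so the elimination stops.
Surviving strategies — Firm A: {Mid, Low}; Firm B: {Left, Right}.

Left, Right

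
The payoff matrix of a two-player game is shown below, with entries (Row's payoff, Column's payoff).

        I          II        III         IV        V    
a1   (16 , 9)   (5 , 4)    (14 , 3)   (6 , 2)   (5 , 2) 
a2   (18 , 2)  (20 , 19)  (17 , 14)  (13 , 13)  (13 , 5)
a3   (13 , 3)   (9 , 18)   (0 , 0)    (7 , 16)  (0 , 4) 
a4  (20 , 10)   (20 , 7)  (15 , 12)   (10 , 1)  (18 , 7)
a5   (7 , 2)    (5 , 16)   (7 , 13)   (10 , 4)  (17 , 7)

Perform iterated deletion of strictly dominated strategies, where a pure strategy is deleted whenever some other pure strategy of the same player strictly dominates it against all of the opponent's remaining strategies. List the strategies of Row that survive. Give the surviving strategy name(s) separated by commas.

a2, a4

For Row, a2 strictly dominates a1 on the remaining columns (I: 18>16, II: 20>5, III: 17>14, IV: 13>6, V: 13>5); eliminate a1.
For Row, a2 strictly dominates a3 on the remaining columns (I: 18>13, II: 20>9, III: 17>0, IV: 13>7, V: 13>0); eliminate a3.
Column's strategy I is strictly dominated by III (a2: 14>2, a4: 12>10, a5: 13>2) and is removed.
Column's strategy IV is strictly dominated by II (a2: 19>13, a4: 7>1, a5: 16>4) and is removed.
Row a5 is eliminated: a4 beats it against every remaining column (II: 20>5, III: 15>7, V: 18>17).
For Column, III strictly dominates V on the remaining rows (a2: 14>5, a4: 12>7); eliminate V.
Among the remaining strategies, none is strictly dominated by another pure strategy of the same player, so the elimination stops.
Surviving strategies — Row: {a2, a4}; Column: {II, III}.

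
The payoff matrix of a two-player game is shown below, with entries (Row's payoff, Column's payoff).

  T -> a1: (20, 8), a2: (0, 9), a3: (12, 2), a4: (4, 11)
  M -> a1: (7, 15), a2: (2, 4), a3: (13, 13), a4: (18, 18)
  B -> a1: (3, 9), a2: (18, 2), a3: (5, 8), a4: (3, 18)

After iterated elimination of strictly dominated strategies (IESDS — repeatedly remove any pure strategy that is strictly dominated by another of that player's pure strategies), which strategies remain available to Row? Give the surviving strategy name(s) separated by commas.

M

Column's strategy a1 is strictly dominated by a4 (T: 11>8, M: 18>15, B: 18>9) and is removed.
Row T is eliminated: M beats it against every remaining column (a2: 2>0, a3: 13>12, a4: 18>4).
Column a2 is eliminated: a3 beats it against every remaining row (M: 13>4, B: 8>2).
Row B is eliminated: M beats it against every remaining column (a3: 13>5, a4: 18>3).
Column a3 is eliminated: a4 beats it against every remaining row (M: 18>13).
Among the remaining strategies, none is strictly dominated by another pure strategy of the same player, so the elimination stops.
Surviving strategies — Row: {M}; Column: {a4}.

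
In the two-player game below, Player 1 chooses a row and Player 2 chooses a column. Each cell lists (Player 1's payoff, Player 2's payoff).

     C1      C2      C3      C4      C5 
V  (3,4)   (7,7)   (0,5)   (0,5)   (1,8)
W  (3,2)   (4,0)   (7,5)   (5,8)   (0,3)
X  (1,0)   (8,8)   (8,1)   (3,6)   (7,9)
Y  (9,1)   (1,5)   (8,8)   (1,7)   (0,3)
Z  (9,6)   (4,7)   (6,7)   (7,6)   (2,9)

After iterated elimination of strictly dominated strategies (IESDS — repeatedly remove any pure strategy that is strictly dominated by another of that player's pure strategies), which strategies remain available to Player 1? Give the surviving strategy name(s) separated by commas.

For Player 2, C3 strictly dominates C1 on the remaining rows (V: 5>4, W: 5>2, X: 1>0, Y: 8>1, Z: 7>6); eliminate C1.
Row V is eliminated: X beats it against every remaining column (C2: 8>7, C3: 8>0, C4: 3>0, C5: 7>1).
Among the remaining strategies, none is strictly dominated by another pure strategy of the same player, so the elimination stops.
Surviving strategies — Player 1: {W, X, Y, Z}; Player 2: {C2, C3, C4, C5}.

W, X, Y, Z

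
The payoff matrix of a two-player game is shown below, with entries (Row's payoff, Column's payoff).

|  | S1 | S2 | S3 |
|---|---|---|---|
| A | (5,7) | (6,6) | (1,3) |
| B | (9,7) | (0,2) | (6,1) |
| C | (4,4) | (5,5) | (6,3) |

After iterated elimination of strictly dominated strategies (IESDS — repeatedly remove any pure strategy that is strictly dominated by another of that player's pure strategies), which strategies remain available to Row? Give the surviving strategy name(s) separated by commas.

Column S3 is eliminated: S1 beats it against every remaining row (A: 7>3, B: 7>1, C: 4>3).
Row C is eliminated: A beats it against every remaining column (S1: 5>4, S2: 6>5).
Column S2 is eliminated: S1 beats it against every remaining row (A: 7>6, B: 7>2).
For Row, B strictly dominates A on the remaining columns (S1: 9>5); eliminate A.
Among the remaining strategies, none is strictly dominated by another pure strategy of the same player, so the elimination stops.
Surviving strategies — Row: {B}; Column: {S1}.

B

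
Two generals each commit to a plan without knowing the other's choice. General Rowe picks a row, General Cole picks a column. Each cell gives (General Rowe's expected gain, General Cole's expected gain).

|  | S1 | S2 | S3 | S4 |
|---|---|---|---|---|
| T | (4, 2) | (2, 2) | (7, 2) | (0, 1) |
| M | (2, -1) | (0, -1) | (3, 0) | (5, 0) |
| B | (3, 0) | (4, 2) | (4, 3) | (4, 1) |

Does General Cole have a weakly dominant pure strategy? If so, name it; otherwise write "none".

S3 vs S1: T: 2=2, M: 0>-1, B: 3>0.
S3 vs S2: T: 2=2, M: 0>-1, B: 3>2.
S3 vs S4: T: 2>1, M: 0=0, B: 3>1.
S3 is at least as good as every other strategy against every opponent action, so it is weakly dominant.

S3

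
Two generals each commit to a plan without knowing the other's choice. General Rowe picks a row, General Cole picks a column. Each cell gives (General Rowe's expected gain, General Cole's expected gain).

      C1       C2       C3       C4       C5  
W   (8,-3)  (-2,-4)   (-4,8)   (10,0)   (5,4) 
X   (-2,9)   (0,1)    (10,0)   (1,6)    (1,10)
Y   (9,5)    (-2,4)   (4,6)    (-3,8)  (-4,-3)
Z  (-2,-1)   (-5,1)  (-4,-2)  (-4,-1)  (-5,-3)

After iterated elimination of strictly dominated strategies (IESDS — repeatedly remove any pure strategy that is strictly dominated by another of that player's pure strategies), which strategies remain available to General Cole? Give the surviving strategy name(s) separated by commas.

General Rowe's strategy Z is strictly dominated by Y (C1: 9>-2, C2: -2>-5, C3: 4>-4, C4: -3>-4, C5: -4>-5) and is removed.
Column C2 is eliminated: C1 beats it against every remaining row (W: -3>-4, X: 9>1, Y: 5>4).
Among the remaining strategies, none is strictly dominated by another pure strategy of the same player, so the elimination stops.
Surviving strategies — General Rowe: {W, X, Y}; General Cole: {C1, C3, C4, C5}.

C1, C3, C4, C5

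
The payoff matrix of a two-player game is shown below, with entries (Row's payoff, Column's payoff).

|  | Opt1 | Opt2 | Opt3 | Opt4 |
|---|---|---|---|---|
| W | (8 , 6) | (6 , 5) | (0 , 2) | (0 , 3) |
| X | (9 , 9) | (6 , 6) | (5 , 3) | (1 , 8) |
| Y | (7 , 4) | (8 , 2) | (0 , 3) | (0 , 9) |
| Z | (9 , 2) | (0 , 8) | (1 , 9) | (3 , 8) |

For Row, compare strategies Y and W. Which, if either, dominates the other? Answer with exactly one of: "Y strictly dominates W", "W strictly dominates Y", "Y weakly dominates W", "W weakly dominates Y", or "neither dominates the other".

neither dominates the other

Compare Y to W across each choice by Column: Opt1: 7<8, Opt2: 8>6, Opt3: 0=0, Opt4: 0=0.
Y does better at Opt2 but worse at Opt1; neither strategy dominates the other.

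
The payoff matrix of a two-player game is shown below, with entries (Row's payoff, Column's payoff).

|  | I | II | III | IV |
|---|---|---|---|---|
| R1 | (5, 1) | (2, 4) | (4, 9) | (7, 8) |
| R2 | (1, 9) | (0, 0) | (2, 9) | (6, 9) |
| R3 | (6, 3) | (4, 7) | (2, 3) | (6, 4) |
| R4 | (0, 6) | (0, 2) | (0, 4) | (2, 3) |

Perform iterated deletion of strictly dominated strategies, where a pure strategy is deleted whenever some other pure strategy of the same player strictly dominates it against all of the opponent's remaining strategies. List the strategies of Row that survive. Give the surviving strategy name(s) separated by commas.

R1, R3

For Row, R1 strictly dominates R2 on the remaining columns (I: 5>1, II: 2>0, III: 4>2, IV: 7>6); eliminate R2.
Row R4 is eliminated: R1 beats it against every remaining column (I: 5>0, II: 2>0, III: 4>0, IV: 7>2).
Column's strategy I is strictly dominated by II (R1: 4>1, R3: 7>3) and is removed.
Among the remaining strategies, none is strictly dominated by another pure strategy of the same player, so the elimination stops.
Surviving strategies — Row: {R1, R3}; Column: {II, III, IV}.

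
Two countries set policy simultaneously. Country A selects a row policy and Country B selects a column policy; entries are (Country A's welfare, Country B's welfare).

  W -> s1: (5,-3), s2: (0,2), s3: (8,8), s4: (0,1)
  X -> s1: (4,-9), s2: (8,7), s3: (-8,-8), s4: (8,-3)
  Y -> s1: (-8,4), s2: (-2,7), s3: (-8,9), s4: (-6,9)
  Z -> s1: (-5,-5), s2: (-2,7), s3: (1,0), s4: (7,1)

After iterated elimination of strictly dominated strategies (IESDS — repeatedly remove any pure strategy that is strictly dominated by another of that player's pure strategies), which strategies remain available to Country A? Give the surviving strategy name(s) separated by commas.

W, X

For Country A, W strictly dominates Y on the remaining columns (s1: 5>-8, s2: 0>-2, s3: 8>-8, s4: 0>-6); eliminate Y.
Column s1 is eliminated: s2 beats it against every remaining row (W: 2>-3, X: 7>-9, Z: 7>-5).
For Country B, s2 strictly dominates s4 on the remaining rows (W: 2>1, X: 7>-3, Z: 7>1); eliminate s4.
Row Z is eliminated: W beats it against every remaining column (s2: 0>-2, s3: 8>1).
Among the remaining strategies, none is strictly dominated by another pure strategy of the same player, so the elimination stops.
Surviving strategies — Country A: {W, X}; Country B: {s2, s3}.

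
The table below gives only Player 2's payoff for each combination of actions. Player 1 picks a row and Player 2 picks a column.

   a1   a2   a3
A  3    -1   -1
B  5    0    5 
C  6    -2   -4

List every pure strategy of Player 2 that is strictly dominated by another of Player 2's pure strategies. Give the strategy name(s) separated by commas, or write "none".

a2

a1: no other strategy beats it everywhere (a2 at A (3>-1); a3 at A (3>-1)).
a2 is strictly dominated by a1 (A: 3>-1, B: 5>0, C: 6>-2).
a3 is not dominated — it holds its own against a1 at B (5=5); a2 at A (-1=-1).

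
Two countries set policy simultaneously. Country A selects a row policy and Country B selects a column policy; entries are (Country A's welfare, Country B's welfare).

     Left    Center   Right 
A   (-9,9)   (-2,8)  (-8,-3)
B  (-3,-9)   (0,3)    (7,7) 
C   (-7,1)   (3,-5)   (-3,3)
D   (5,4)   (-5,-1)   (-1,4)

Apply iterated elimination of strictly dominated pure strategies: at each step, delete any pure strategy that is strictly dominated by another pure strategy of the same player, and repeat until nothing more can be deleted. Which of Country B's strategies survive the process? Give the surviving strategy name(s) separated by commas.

For Country A, B strictly dominates A on the remaining columns (Left: -3>-9, Center: 0>-2, Right: 7>-8); eliminate A.
Column Center is eliminated: Right beats it against every remaining row (B: 7>3, C: 3>-5, D: 4>-1).
For Country A, B strictly dominates C on the remaining columns (Left: -3>-7, Right: 7>-3); eliminate C.
Among the remaining strategies, none is strictly dominated by another pure strategy of the same player, so the elimination stops.
Surviving strategies — Country A: {B, D}; Country B: {Left, Right}.

Left, Right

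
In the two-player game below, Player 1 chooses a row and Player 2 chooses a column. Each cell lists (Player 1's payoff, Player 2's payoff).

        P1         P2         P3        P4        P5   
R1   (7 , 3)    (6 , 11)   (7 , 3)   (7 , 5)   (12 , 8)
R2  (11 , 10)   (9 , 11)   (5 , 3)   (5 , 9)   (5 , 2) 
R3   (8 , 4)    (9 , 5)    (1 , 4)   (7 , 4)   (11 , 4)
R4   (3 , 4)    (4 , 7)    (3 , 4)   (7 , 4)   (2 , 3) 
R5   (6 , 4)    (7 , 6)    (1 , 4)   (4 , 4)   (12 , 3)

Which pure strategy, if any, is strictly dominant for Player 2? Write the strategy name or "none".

P2 vs P1: R1: 11>3, R2: 11>10, R3: 5>4, R4: 7>4, R5: 6>4.
P2 vs P3: R1: 11>3, R2: 11>3, R3: 5>4, R4: 7>4, R5: 6>4.
P2 vs P4: R1: 11>5, R2: 11>9, R3: 5>4, R4: 7>4, R5: 6>4.
P2 vs P5: R1: 11>8, R2: 11>2, R3: 5>4, R4: 7>3, R5: 6>3.
P2 strictly beats every other strategy against every opponent action, so it is strictly dominant.

P2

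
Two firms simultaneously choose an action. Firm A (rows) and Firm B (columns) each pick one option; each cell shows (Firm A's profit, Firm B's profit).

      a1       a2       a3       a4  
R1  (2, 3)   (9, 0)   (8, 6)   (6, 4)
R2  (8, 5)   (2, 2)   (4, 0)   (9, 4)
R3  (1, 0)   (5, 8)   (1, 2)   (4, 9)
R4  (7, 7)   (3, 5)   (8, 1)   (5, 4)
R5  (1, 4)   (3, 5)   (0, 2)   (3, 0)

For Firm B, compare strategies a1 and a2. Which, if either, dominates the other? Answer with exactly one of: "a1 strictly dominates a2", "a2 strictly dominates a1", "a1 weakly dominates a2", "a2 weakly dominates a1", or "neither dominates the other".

Compare a1 to a2 across each choice by Firm A: R1: 3>0, R2: 5>2, R3: 0<8, R4: 7>5, R5: 4<5.
a1 does better at R1, R2, R4 but worse at R3, R5; neither strategy dominates the other.

neither dominates the other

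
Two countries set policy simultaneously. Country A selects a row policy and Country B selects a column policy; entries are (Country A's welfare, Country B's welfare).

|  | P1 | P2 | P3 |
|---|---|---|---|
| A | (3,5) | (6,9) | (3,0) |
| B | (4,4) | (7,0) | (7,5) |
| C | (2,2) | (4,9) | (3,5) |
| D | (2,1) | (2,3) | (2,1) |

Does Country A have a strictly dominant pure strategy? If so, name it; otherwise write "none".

B

B vs A: P1: 4>3, P2: 7>6, P3: 7>3.
B vs C: P1: 4>2, P2: 7>4, P3: 7>3.
B vs D: P1: 4>2, P2: 7>2, P3: 7>2.
B strictly beats every other strategy against every opponent action, so it is strictly dominant.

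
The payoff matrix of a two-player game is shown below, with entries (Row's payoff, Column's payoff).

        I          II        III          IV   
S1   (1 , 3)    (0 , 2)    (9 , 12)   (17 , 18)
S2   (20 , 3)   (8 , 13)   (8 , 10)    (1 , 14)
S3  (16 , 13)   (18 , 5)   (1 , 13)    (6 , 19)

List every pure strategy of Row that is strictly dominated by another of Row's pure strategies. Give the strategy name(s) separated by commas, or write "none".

none

S1: no other strategy beats it everywhere (S2 at III (9>8); S3 at III (9>1)).
S2 is not dominated — it holds its own against S1 at I (20>1); S3 at I (20>16).
Nothing dominates S3: S1 at I (16>1); S2 at II (18>8).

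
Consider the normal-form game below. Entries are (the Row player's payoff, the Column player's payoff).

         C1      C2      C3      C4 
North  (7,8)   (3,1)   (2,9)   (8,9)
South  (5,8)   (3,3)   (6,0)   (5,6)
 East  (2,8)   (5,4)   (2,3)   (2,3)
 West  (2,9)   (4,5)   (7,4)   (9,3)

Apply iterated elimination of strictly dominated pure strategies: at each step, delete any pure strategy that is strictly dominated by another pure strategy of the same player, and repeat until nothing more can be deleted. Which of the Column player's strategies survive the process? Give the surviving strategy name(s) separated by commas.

C1, C3, C4

The Column player's strategy C2 is strictly dominated by C1 (North: 8>1, South: 8>3, East: 8>4, West: 9>5) and is removed.
Row East is eliminated: South beats it against every remaining column (C1: 5>2, C3: 6>2, C4: 5>2).
Among the remaining strategies, none is strictly dominated by another pure strategy of the same player, so the elimination stops.
Surviving strategies — the Row player: {North, South, West}; the Column player: {C1, C3, C4}.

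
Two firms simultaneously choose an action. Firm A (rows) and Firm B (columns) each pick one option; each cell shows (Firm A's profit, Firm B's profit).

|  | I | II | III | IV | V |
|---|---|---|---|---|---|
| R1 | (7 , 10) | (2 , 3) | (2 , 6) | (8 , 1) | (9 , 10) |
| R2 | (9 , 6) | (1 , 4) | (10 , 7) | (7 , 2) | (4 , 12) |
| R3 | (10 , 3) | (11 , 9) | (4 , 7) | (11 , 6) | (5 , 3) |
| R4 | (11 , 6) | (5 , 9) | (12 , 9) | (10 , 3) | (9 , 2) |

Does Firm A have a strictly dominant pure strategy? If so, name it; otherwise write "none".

none

R1 fails to dominate R2 at I (7<9).
R2 fails to dominate R1 at II (1<2).
R3 fails to dominate R1 at V (5<9).
R4 fails to dominate R1 at V (9=9).
No single strategy dominates all the others.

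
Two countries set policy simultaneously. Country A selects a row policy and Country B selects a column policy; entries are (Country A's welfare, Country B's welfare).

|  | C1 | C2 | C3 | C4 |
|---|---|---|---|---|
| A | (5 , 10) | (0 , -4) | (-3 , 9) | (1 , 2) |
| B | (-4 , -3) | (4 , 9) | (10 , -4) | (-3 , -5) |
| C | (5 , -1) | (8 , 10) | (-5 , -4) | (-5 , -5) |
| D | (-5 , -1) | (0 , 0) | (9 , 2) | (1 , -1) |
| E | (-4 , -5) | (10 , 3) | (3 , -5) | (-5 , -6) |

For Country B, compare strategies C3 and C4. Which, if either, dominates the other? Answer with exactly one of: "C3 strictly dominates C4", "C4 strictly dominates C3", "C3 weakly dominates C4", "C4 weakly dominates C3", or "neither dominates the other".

C3 strictly dominates C4

Compare C3 to C4 across every action of Country A: A: 9>2, B: -4>-5, C: -4>-5, D: 2>-1, E: -5>-6.
Every comparison favours C3, so C3 strictly dominates C4.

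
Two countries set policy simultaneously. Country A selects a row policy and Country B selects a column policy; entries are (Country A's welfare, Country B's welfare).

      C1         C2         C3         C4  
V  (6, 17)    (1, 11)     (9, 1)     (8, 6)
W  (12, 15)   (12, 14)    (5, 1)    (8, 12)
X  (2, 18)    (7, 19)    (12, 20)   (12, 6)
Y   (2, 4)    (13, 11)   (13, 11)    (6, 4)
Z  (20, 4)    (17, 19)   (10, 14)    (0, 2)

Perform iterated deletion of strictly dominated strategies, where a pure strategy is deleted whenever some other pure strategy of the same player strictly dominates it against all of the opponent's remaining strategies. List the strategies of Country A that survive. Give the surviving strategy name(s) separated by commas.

Y, Z

For Country B, C2 strictly dominates C4 on the remaining rows (V: 11>6, W: 14>12, X: 19>6, Y: 11>4, Z: 19>2); eliminate C4.
Country A's strategy V is strictly dominated by Z (C1: 20>6, C2: 17>1, C3: 10>9) and is removed.
Country A's strategy W is strictly dominated by Z (C1: 20>12, C2: 17>12, C3: 10>5) and is removed.
Country B's strategy C1 is strictly dominated by C2 (X: 19>18, Y: 11>4, Z: 19>4) and is removed.
Country A's strategy X is strictly dominated by Y (C2: 13>7, C3: 13>12) and is removed.
Among the remaining strategies, none is strictly dominated by another pure strategy of the same player, so the elimination stops.
Surviving strategies — Country A: {Y, Z}; Country B: {C2, C3}.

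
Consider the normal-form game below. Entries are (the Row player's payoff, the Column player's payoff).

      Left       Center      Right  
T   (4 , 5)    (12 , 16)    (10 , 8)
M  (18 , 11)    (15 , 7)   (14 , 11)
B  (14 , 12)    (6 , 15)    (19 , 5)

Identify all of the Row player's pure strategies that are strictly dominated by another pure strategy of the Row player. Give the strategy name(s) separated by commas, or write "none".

M strictly dominates T — Left: 18>4, Center: 15>12, Right: 14>10.
M is not dominated — it holds its own against T at Left (18>4); B at Left (18>14).
B is not dominated — it holds its own against T at Left (14>4); M at Right (19>14).

T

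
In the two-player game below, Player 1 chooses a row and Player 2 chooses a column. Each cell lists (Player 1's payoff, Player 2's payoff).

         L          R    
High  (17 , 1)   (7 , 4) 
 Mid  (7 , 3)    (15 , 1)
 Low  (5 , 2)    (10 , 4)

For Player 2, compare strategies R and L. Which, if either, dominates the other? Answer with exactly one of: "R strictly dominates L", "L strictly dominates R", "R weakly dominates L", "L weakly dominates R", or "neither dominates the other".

neither dominates the other

R's payoffs vs L's, by Player 1's action — High: 4>1, Mid: 1<3, Low: 4>2.
R does better at High, Low but worse at Mid; neither strategy dominates the other.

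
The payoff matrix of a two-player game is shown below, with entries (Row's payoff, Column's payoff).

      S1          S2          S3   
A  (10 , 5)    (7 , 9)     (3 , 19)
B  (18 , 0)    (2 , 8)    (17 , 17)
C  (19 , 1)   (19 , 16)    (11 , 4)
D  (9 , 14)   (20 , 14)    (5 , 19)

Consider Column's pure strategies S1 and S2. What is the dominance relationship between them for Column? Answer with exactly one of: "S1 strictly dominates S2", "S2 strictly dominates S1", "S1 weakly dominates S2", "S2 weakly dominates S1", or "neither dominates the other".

S2 weakly dominates S1

Compare S1 to S2 across each opponent action: A: 5<9, B: 0<8, C: 1<16, D: 14=14.
S2 is at least as good everywhere and strictly better somewhere (tied at D), so S2 weakly dominates S1.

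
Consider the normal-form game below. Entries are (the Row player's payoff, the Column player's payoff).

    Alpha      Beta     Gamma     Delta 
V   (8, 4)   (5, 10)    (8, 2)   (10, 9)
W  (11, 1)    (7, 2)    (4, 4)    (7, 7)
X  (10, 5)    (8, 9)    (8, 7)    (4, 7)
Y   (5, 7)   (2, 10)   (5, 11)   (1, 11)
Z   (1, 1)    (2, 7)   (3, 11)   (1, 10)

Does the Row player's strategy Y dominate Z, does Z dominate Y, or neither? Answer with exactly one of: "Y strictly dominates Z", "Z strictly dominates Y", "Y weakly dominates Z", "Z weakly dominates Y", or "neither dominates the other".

Y's payoffs vs Z's, by the Column player's action — Alpha: 5>1, Beta: 2=2, Gamma: 5>3, Delta: 1=1.
Y is at least as good everywhere and strictly better somewhere (tied only at Beta, Delta), so Y weakly but not strictly dominates Z.

Y weakly dominates Z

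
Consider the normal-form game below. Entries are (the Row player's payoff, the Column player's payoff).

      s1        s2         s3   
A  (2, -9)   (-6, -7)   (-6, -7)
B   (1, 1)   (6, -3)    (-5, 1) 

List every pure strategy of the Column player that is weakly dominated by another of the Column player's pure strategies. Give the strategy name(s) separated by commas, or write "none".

s1, s2

s1: dominated, since s3 does at least as well everywhere (A: -7>-9, B: 1=1).
s2: dominated, since s3 does at least as well everywhere (A: -7=-7, B: 1>-3).
s3 is not dominated — it holds its own against s1 at A (-7>-9); s2 at B (1>-3).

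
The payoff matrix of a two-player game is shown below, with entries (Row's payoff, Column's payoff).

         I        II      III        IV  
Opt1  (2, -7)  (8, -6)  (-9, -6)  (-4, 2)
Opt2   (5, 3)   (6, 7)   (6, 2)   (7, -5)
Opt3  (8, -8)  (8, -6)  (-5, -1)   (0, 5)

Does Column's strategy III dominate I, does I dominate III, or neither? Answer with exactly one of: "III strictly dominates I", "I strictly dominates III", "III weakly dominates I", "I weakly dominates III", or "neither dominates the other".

Compare III to I across each choice by Row: Opt1: -6>-7, Opt2: 2<3, Opt3: -1>-8.
III does better at Opt1, Opt3 but worse at Opt2; neither strategy dominates the other.

neither dominates the other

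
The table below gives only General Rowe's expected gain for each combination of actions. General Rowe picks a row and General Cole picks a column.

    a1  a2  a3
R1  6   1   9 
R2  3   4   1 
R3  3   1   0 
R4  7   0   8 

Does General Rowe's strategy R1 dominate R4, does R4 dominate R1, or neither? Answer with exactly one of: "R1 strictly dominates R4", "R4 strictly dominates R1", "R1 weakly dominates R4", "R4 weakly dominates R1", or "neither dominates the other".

neither dominates the other

Compare R1 to R4 across each opponent action: a1: 6<7, a2: 1>0, a3: 9>8.
R1 does better at a2, a3 but worse at a1; neither strategy dominates the other.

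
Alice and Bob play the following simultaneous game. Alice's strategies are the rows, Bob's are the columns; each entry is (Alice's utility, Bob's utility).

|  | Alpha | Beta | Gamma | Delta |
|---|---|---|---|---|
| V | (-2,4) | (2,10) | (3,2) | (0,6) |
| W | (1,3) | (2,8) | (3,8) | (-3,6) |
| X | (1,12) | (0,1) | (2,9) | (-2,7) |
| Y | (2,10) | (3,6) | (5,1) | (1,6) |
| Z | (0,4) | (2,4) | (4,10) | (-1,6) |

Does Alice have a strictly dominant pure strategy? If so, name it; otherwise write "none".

Y

Y vs V: Alpha: 2>-2, Beta: 3>2, Gamma: 5>3, Delta: 1>0.
Y vs W: Alpha: 2>1, Beta: 3>2, Gamma: 5>3, Delta: 1>-3.
Y vs X: Alpha: 2>1, Beta: 3>0, Gamma: 5>2, Delta: 1>-2.
Y vs Z: Alpha: 2>0, Beta: 3>2, Gamma: 5>4, Delta: 1>-1.
Y strictly beats every other strategy against every opponent action, so it is strictly dominant.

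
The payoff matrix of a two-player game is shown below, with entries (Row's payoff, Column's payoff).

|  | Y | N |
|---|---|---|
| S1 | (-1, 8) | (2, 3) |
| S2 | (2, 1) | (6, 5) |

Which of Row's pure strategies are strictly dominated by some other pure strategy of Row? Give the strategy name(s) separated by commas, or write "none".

S1

S2 strictly dominates S1 — Y: 2>-1, N: 6>2.
S2: no other strategy beats it everywhere (S1 at Y (2>-1)).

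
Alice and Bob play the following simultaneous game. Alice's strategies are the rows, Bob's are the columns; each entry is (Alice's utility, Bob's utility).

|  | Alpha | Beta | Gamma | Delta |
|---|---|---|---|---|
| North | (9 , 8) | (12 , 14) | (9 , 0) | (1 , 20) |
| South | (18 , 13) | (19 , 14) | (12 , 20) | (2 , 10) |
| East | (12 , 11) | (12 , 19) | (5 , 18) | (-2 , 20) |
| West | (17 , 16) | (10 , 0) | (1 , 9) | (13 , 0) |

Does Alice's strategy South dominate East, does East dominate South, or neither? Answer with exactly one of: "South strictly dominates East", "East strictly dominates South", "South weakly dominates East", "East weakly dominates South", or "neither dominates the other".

Compare South to East across each choice by Bob: Alpha: 18>12, Beta: 19>12, Gamma: 12>5, Delta: 2>-2.
South gives a strictly higher payoff against each choice by Bob, so South strictly dominates East.

South strictly dominates East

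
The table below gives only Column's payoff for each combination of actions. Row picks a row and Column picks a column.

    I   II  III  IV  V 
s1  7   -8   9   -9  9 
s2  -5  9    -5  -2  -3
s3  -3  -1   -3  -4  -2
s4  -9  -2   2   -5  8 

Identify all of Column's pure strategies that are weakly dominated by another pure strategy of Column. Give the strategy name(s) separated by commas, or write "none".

I, III, IV

III weakly dominates I — s1: 9>7, s2: -5=-5, s3: -3=-3, s4: 2>-9.
II: no other strategy beats it everywhere (I at s2 (9>-5); III at s2 (9>-5); IV at s1 (-8>-9); V at s2 (9>-3)).
III is weakly dominated by V (s1: 9=9, s2: -3>-5, s3: -2>-3, s4: 8>2).
IV: dominated, since II does at least as well everywhere (s1: -8>-9, s2: 9>-2, s3: -1>-4, s4: -2>-5).
Nothing dominates V: I at s1 (9>7); II at s1 (9>-8); III at s2 (-3>-5); IV at s1 (9>-9).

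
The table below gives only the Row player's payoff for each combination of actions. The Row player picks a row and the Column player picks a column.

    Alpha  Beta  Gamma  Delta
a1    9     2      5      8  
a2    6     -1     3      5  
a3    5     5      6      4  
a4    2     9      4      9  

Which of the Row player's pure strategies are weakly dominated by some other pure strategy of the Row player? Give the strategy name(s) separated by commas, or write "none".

a2

a1 is not dominated — it holds its own against a2 at Alpha (9>6); a3 at Alpha (9>5); a4 at Alpha (9>2).
a2: dominated, since a1 does at least as well everywhere (Alpha: 9>6, Beta: 2>-1, Gamma: 5>3, Delta: 8>5).
a3 is not dominated — it holds its own against a1 at Beta (5>2); a2 at Beta (5>-1); a4 at Alpha (5>2).
a4 is not dominated — it holds its own against a1 at Beta (9>2); a2 at Beta (9>-1); a3 at Beta (9>5).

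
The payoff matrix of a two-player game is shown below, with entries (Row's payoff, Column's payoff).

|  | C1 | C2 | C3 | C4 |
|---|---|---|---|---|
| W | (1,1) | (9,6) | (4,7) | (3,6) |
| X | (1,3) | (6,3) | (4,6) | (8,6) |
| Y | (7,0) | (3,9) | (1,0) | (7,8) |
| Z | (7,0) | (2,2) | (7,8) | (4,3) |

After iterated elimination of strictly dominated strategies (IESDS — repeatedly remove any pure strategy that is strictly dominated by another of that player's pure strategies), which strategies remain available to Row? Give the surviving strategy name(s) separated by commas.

Column's strategy C1 is strictly dominated by C4 (W: 6>1, X: 6>3, Y: 8>0, Z: 3>0) and is removed.
Row Y is eliminated: X beats it against every remaining column (C2: 6>3, C3: 4>1, C4: 8>7).
For Column, C3 strictly dominates C2 on the remaining rows (W: 7>6, X: 6>3, Z: 8>2); eliminate C2.
For Row, Z strictly dominates W on the remaining columns (C3: 7>4, C4: 4>3); eliminate W.
Among the remaining strategies, none is strictly dominated by another pure strategy of the same player, so the elimination stops.
Surviving strategies — Row: {X, Z}; Column: {C3, C4}.

X, Z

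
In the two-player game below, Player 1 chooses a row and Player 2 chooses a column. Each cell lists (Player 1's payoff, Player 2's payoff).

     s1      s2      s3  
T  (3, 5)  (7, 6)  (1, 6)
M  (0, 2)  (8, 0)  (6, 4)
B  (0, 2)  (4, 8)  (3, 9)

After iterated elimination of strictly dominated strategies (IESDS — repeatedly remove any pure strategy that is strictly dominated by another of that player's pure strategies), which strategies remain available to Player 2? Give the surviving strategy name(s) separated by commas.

Player 2's strategy s1 is strictly dominated by s3 (T: 6>5, M: 4>2, B: 9>2) and is removed.
Row T is eliminated: M beats it against every remaining column (s2: 8>7, s3: 6>1).
Player 1's strategy B is strictly dominated by M (s2: 8>4, s3: 6>3) and is removed.
For Player 2, s3 strictly dominates s2 on the remaining rows (M: 4>0); eliminate s2.
Among the remaining strategies, none is strictly dominated by another pure strategy of the same player, so the elimination stops.
Surviving strategies — Player 1: {M}; Player 2: {s3}.

s3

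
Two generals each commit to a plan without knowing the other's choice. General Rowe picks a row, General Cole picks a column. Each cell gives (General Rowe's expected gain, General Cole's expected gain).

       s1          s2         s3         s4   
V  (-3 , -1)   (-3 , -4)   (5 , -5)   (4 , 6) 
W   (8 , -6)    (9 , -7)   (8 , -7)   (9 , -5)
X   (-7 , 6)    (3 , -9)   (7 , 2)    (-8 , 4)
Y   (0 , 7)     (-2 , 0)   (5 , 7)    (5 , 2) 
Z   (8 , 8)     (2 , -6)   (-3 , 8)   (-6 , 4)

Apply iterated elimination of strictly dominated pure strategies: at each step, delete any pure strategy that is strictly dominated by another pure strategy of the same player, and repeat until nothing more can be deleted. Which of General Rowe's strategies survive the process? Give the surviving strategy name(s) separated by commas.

W, Z

Row V is eliminated: W beats it against every remaining column (s1: 8>-3, s2: 9>-3, s3: 8>5, s4: 9>4).
For General Rowe, W strictly dominates X on the remaining columns (s1: 8>-7, s2: 9>3, s3: 8>7, s4: 9>-8); eliminate X.
Row Y is eliminated: W beats it against every remaining column (s1: 8>0, s2: 9>-2, s3: 8>5, s4: 9>5).
Column s2 is eliminated: s1 beats it against every remaining row (W: -6>-7, Z: 8>-6).
Among the remaining strategies, none is strictly dominated by another pure strategy of the same player, so the elimination stops.
Surviving strategies — General Rowe: {W, Z}; General Cole: {s1, s3, s4}.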